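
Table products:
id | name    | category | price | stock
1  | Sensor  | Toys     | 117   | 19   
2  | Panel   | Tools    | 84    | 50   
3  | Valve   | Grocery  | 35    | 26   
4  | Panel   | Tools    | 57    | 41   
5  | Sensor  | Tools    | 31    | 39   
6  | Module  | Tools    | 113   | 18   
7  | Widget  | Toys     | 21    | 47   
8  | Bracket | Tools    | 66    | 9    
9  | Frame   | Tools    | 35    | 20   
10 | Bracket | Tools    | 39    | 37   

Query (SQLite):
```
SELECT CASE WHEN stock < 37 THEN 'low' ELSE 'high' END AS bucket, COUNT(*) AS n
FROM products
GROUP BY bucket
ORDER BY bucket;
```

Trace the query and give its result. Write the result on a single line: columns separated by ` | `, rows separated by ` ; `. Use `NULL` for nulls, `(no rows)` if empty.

Bucket rows by stock < 37 → 'low' else 'high'; count each bucket.

high | 5 ; low | 5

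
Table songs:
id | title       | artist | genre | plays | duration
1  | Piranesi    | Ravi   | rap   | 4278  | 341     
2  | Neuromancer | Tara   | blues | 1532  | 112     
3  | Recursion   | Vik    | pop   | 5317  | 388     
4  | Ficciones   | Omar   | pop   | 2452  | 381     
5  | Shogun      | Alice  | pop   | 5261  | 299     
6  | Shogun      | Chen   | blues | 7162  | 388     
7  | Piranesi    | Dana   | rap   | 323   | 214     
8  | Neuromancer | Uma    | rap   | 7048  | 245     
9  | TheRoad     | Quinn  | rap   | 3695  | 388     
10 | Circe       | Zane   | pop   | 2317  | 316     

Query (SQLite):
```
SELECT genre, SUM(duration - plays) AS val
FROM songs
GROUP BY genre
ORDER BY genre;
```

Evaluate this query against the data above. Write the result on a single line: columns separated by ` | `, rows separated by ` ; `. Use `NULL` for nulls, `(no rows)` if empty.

For each row compute duration - plays.
Group by genre; take SUM of the expression per group.
  blues: ids {2, 6} → SUM(duration - plays)=-8194
  pop: ids {3, 4, 5, 10} → SUM(duration - plays)=-13963
  rap: ids {1, 7, 8, 9} → SUM(duration - plays)=-14156

blues | -8194 ; pop | -13963 ; rap | -14156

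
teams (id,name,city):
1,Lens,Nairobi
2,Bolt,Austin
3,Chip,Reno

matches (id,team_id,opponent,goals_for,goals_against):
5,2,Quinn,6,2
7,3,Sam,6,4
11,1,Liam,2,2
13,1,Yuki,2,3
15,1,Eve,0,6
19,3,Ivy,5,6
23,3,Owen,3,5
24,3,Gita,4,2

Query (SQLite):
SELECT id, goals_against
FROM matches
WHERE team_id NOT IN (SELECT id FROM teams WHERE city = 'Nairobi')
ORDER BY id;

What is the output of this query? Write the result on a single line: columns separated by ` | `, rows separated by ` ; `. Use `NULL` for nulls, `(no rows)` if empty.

5 | 2 ; 7 | 4 ; 19 | 6 ; 23 | 5 ; 24 | 2

Inner query: teams.id where city = 'Nairobi'.
Outer: keep matches rows whose team_id is not in that set.
Inner query → {1}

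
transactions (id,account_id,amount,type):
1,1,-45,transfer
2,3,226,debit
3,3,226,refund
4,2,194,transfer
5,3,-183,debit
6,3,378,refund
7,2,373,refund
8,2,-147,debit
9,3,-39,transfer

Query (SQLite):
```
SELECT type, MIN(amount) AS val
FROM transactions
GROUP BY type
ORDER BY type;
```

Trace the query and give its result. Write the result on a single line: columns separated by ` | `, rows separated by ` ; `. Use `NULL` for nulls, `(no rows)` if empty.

debit | -183 ; refund | 226 ; transfer | -45

Partition transactions by type; compute MIN(amount) within each group.
  debit: ids {2, 5, 8} → MIN(amount)=-183
  refund: ids {3, 6, 7} → MIN(amount)=226
  transfer: ids {1, 4, 9} → MIN(amount)=-45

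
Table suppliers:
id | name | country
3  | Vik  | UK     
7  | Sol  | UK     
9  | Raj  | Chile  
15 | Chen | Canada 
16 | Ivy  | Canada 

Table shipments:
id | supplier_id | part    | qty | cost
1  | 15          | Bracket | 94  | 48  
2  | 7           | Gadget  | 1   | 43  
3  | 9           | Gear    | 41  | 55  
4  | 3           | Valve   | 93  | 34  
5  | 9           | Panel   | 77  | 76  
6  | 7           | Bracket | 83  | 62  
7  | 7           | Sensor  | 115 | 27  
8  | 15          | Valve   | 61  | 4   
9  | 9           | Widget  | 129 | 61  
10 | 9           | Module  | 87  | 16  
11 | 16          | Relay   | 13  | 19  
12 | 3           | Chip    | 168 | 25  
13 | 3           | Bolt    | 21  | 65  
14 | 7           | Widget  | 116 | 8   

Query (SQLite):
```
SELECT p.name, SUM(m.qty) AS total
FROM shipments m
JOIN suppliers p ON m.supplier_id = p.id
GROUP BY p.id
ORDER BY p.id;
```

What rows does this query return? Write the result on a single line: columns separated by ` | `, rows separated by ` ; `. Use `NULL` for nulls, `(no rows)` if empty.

Join each shipments row to its suppliers via supplier_id.
Group joined rows by suppliers.id; compute SUM(m.qty) per group.
  3: ids {4, 12, 13} → SUM(m.qty)=282
  7: ids {2, 6, 7, 14} → SUM(m.qty)=315
  9: ids {3, 5, 9, 10} → SUM(m.qty)=334
  15: ids {1, 8} → SUM(m.qty)=155
  16: ids {11} → SUM(m.qty)=13

Vik | 282 ; Sol | 315 ; Raj | 334 ; Chen | 155 ; Ivy | 13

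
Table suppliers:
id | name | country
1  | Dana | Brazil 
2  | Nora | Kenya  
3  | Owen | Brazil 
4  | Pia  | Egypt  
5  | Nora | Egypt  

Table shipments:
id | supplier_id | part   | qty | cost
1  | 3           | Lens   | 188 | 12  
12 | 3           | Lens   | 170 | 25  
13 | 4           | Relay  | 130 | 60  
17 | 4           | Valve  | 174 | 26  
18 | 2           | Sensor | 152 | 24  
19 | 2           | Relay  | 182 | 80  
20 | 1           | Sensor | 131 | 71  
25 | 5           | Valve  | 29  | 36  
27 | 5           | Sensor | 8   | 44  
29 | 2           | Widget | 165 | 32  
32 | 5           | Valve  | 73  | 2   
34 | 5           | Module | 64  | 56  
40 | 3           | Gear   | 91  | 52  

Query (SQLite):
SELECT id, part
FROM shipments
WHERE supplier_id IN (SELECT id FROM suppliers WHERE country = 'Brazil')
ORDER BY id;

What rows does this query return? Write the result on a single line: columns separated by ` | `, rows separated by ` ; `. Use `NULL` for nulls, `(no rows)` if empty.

Inner query: suppliers.id where country = 'Brazil'.
Outer: keep shipments rows whose supplier_id is in that set.
Inner query → {1, 3}

1 | Lens ; 12 | Lens ; 20 | Sensor ; 40 | Gear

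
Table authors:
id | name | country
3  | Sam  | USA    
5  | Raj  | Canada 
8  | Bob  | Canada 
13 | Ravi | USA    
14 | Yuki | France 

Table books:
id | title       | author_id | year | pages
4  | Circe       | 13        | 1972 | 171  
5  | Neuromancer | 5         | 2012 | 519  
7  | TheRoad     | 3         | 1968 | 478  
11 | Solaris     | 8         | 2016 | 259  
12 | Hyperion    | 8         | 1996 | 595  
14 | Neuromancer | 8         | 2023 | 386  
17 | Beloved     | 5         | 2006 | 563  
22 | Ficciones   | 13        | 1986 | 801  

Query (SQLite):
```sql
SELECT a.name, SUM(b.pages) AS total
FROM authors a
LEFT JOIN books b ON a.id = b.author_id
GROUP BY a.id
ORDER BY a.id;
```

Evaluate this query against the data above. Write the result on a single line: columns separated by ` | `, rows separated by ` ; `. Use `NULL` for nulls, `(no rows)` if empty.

Sam | 478 ; Raj | 1082 ; Bob | 1240 ; Ravi | 972 ; Yuki | NULL

LEFT JOIN keeps every authors row; unmatched ones get NULL for books columns.
Group by authors.id and compute SUM(b.pages). SUM over an all-NULL group is NULL.
  3: ids {7} → SUM(b.pages)=478
  5: ids {5, 17} → SUM(b.pages)=1082
  8: ids {11, 12, 14} → SUM(b.pages)=1240
  13: ids {4, 22} → SUM(b.pages)=972
  14: ids {—} → SUM(b.pages)=NULL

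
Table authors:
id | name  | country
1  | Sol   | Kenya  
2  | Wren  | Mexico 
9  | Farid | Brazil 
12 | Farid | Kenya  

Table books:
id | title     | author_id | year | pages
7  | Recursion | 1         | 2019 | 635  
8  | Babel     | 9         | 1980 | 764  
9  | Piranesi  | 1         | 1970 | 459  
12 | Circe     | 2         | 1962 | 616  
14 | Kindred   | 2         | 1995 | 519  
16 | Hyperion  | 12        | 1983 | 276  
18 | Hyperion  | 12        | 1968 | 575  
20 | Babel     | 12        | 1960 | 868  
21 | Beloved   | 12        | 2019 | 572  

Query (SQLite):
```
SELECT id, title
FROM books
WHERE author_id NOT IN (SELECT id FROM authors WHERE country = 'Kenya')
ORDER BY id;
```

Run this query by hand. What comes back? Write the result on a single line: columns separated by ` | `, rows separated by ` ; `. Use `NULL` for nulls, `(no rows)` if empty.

8 | Babel ; 12 | Circe ; 14 | Kindred

Inner query: authors.id where country = 'Kenya'.
Outer: keep books rows whose author_id is not in that set.
Inner query → {1, 12}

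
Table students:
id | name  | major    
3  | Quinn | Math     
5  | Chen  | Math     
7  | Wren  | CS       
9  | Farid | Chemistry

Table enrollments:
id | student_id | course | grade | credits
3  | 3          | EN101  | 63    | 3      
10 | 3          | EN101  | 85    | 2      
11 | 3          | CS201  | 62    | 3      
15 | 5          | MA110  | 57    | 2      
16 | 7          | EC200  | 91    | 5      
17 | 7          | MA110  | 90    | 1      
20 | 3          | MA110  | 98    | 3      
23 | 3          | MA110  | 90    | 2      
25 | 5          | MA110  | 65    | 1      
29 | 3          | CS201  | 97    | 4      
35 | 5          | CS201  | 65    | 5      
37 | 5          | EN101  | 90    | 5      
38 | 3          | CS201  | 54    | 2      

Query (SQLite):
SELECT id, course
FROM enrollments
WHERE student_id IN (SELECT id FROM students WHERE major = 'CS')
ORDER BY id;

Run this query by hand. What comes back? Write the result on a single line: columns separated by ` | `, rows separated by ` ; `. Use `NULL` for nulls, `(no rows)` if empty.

Inner query: students.id where major = 'CS'.
Outer: keep enrollments rows whose student_id is in that set.
Inner query → {7}

16 | EC200 ; 17 | MA110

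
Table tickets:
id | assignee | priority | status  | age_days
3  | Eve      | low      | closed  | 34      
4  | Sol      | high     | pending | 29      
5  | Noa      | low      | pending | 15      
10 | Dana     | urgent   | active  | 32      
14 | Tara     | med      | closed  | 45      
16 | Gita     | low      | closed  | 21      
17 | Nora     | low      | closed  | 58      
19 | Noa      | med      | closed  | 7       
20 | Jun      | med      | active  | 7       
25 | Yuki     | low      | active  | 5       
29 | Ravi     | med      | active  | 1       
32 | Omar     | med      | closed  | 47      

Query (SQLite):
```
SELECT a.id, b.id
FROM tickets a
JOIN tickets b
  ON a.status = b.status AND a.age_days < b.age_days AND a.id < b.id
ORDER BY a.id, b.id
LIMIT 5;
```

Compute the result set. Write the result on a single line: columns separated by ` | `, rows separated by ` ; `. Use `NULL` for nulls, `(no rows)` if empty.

Pairs (a,b) with same status, a.age_days < b.age_days, a.id < b.id.
status groups: active:{10,20,25,29} closed:{3,14,16,17,19,32} pending:{4,5}
Ordered by (a.id, b.id); first 5.

3 | 14 ; 3 | 17 ; 3 | 32 ; 14 | 17 ; 14 | 32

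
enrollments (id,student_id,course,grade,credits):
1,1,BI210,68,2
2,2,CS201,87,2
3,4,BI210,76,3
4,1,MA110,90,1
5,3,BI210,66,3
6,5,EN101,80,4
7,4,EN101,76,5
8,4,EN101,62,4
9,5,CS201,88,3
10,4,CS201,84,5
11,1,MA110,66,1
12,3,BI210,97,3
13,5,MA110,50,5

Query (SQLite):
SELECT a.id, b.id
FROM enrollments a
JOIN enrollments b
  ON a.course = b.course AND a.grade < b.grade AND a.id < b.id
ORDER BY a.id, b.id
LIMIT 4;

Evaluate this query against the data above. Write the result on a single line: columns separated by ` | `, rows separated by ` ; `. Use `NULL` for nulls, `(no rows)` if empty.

1 | 3 ; 1 | 12 ; 2 | 9 ; 3 | 12

Pairs (a,b) with same course, a.grade < b.grade, a.id < b.id.
course groups: BI210:{1,3,5,12} CS201:{2,9,10} EN101:{6,7,8} MA110:{4,11,13}
Ordered by (a.id, b.id); first 4.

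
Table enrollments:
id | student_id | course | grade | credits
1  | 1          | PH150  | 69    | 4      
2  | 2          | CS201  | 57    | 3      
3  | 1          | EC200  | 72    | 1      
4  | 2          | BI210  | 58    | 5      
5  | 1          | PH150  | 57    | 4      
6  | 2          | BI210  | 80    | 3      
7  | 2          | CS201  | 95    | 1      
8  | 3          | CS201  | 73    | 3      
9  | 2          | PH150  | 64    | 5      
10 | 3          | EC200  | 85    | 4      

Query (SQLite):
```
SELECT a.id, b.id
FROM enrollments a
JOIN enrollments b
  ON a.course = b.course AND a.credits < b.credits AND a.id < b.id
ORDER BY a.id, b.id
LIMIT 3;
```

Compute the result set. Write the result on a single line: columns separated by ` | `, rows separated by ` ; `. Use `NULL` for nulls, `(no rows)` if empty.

1 | 9 ; 3 | 10 ; 5 | 9

Pairs (a,b) with same course, a.credits < b.credits, a.id < b.id.
course groups: BI210:{4,6} CS201:{2,7,8} EC200:{3,10} PH150:{1,5,9}
Ordered by (a.id, b.id); first 3.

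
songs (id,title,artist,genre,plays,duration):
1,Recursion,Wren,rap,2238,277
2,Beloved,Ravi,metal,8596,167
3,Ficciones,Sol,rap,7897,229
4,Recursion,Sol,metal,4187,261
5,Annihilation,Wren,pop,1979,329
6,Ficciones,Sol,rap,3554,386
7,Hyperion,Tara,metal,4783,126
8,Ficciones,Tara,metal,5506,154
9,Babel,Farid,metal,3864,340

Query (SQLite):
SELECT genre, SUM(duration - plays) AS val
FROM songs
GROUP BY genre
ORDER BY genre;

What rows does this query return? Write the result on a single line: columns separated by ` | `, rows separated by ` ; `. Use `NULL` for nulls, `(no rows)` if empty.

For each row compute duration - plays.
Group by genre; take SUM of the expression per group.
  metal: ids {2, 4, 7, 8, 9} → SUM(duration - plays)=-25888
  pop: ids {5} → SUM(duration - plays)=-1650
  rap: ids {1, 3, 6} → SUM(duration - plays)=-12797

metal | -25888 ; pop | -1650 ; rap | -12797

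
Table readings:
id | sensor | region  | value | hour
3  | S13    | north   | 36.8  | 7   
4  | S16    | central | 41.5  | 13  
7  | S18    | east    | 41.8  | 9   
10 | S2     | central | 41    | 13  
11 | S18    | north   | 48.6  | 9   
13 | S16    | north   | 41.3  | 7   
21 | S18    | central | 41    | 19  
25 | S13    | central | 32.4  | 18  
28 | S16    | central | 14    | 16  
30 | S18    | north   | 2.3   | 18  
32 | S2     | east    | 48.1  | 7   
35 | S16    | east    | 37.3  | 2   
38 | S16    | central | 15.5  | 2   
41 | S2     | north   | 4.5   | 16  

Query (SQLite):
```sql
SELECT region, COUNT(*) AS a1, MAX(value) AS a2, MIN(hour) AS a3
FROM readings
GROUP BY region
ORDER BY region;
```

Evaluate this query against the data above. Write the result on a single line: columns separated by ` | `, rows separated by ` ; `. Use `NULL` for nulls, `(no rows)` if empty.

central | 6 | 41.5 | 2 ; east | 3 | 48.1 | 2 ; north | 5 | 48.6 | 7

Group readings by region.
Per group compute: COUNT(*), MAX(value), MIN(hour).
  central: ids {4, 10, 21, 25, 28, 38} → COUNT(*)=6, MAX(value)=41.5, MIN(hour)=2
  east: ids {7, 32, 35} → COUNT(*)=3, MAX(value)=48.1, MIN(hour)=2
  north: ids {3, 11, 13, 30, 41} → COUNT(*)=5, MAX(value)=48.6, MIN(hour)=7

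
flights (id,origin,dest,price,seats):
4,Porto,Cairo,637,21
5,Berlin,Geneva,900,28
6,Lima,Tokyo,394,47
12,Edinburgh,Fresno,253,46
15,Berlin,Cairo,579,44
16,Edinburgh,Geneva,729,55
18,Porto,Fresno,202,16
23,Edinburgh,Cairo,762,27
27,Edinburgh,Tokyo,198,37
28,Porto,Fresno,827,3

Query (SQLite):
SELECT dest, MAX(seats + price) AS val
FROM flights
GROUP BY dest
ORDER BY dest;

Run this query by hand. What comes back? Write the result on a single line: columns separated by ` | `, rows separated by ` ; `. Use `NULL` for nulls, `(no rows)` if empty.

Cairo | 789 ; Fresno | 830 ; Geneva | 928 ; Tokyo | 441

For each row compute seats + price.
Group by dest; take MAX of the expression per group.
  Cairo: ids {4, 15, 23} → MAX(seats + price)=789
  Fresno: ids {12, 18, 28} → MAX(seats + price)=830
  Geneva: ids {5, 16} → MAX(seats + price)=928
  Tokyo: ids {6, 27} → MAX(seats + price)=441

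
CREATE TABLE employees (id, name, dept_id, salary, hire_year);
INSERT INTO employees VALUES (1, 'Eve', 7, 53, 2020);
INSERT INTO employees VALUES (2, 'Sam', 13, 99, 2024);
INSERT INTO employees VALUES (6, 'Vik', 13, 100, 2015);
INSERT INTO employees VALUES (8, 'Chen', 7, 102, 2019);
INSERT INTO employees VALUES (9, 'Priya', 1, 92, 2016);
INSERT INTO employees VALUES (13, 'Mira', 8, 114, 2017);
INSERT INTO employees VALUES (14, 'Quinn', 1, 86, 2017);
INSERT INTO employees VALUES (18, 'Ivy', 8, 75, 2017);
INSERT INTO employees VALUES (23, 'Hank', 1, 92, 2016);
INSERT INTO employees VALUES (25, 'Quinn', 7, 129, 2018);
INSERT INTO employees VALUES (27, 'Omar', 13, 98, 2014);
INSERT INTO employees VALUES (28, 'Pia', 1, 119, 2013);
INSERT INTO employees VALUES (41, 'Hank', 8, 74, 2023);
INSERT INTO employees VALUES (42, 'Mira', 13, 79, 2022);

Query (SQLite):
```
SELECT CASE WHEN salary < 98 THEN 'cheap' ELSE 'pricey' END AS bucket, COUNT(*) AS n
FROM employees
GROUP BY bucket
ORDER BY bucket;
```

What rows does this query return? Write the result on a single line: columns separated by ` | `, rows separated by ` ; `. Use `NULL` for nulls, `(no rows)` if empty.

Bucket rows by salary < 98 → 'cheap' else 'pricey'; count each bucket.

cheap | 7 ; pricey | 7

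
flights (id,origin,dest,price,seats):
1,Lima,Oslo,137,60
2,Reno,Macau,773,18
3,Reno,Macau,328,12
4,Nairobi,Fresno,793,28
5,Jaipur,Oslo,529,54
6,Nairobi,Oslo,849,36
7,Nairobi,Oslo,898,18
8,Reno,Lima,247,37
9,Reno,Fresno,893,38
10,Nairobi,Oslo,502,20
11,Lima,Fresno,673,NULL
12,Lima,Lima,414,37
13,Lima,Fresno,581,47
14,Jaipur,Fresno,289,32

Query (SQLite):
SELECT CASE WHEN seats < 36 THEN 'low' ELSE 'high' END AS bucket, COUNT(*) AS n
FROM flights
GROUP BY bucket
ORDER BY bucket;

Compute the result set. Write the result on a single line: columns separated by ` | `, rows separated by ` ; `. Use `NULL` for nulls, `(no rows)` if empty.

Bucket rows by seats < 36 → 'low' else 'high'; count each bucket.
NULL < 36 is unknown, so NULL seats falls into ELSE → 'high'.

high | 8 ; low | 6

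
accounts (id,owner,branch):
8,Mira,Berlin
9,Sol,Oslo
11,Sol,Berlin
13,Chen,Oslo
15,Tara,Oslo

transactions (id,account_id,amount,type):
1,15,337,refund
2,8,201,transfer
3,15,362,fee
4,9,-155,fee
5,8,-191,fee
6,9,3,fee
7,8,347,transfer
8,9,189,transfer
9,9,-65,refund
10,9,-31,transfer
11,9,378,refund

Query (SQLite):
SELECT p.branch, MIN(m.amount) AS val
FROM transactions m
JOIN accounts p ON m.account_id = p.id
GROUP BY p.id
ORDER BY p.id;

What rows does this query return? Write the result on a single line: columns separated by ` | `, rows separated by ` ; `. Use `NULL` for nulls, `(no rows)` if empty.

Join each transactions row to its accounts via account_id.
Group joined rows by accounts.id; compute MIN(m.amount) per group.
  8: ids {2, 5, 7} → MIN(m.amount)=-191
  9: ids {4, 6, 8, 9, 10, 11} → MIN(m.amount)=-155
  15: ids {1, 3} → MIN(m.amount)=337

Berlin | -191 ; Oslo | -155 ; Oslo | 337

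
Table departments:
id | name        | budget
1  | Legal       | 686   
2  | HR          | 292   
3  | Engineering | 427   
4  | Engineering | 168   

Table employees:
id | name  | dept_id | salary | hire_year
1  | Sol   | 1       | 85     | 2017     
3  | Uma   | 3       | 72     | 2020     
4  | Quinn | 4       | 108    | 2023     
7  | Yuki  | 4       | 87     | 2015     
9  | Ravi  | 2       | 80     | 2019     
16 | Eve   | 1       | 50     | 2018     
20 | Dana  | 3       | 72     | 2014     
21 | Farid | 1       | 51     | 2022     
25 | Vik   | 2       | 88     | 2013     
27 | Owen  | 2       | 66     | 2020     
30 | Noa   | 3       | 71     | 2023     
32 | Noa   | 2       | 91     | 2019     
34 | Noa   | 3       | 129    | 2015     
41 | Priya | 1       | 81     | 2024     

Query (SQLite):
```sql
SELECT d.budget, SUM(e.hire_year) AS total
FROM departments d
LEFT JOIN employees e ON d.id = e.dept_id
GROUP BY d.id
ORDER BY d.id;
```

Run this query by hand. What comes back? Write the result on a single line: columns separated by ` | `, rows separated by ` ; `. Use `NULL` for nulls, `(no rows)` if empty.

LEFT JOIN keeps every departments row; unmatched ones get NULL for employees columns.
Group by departments.id and compute SUM(e.hire_year). SUM over an all-NULL group is NULL.
  1: ids {1, 16, 21, 41} → SUM(e.hire_year)=8081
  2: ids {9, 25, 27, 32} → SUM(e.hire_year)=8071
  3: ids {3, 20, 30, 34} → SUM(e.hire_year)=8072
  4: ids {4, 7} → SUM(e.hire_year)=4038

686 | 8081 ; 292 | 8071 ; 427 | 8072 ; 168 | 4038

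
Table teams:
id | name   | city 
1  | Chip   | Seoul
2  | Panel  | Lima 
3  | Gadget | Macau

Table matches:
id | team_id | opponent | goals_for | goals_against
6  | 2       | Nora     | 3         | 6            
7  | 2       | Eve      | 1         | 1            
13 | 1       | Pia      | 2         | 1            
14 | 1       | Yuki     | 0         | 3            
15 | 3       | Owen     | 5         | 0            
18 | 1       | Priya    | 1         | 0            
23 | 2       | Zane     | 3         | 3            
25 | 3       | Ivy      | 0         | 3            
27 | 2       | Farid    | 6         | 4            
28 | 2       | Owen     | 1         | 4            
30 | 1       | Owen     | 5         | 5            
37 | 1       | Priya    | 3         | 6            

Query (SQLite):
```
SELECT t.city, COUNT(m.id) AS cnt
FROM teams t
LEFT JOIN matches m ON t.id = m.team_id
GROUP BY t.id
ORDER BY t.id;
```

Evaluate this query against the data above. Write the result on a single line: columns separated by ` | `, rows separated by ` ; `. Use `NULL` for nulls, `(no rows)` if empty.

Seoul | 5 ; Lima | 5 ; Macau | 2

LEFT JOIN keeps every teams row; unmatched ones get NULL for matches columns.
Group by teams.id and compute COUNT(m.id). COUNT(col) of an all-NULL group is 0.
  1: ids {13, 14, 18, 30, 37} → COUNT(m.id)=5
  2: ids {6, 7, 23, 27, 28} → COUNT(m.id)=5
  3: ids {15, 25} → COUNT(m.id)=2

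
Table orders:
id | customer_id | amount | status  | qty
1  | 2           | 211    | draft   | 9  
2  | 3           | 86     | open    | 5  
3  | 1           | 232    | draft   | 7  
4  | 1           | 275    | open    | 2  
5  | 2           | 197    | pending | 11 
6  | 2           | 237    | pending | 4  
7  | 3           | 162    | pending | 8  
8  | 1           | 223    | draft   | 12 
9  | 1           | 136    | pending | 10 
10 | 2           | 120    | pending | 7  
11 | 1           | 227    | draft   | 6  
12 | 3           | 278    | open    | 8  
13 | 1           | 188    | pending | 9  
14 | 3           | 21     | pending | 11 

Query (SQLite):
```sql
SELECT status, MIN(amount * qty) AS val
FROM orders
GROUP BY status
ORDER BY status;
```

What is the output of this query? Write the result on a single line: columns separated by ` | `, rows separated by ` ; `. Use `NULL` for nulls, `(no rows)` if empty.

For each row compute amount * qty.
Group by status; take MIN of the expression per group.
  draft: ids {1, 3, 8, 11} → MIN(amount * qty)=1362
  open: ids {2, 4, 12} → MIN(amount * qty)=430
  pending: ids {5, 6, 7, 9, 10, 13, 14} → MIN(amount * qty)=231

draft | 1362 ; open | 430 ; pending | 231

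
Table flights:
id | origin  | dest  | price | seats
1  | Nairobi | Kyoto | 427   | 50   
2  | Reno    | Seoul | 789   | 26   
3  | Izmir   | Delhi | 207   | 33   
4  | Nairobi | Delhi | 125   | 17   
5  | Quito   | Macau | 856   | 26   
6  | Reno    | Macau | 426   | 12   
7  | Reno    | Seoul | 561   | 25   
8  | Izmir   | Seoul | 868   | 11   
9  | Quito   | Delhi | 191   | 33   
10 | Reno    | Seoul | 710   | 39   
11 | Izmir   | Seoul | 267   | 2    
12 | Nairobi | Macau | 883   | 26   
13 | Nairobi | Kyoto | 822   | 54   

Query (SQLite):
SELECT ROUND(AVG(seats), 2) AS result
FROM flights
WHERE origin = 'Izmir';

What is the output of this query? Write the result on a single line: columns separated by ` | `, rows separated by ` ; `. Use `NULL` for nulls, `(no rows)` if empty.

Rows where origin='Izmir' → seats values: [33, 11, 2].
AVG = 46 / 3 (rounded to 2 dp).

15.33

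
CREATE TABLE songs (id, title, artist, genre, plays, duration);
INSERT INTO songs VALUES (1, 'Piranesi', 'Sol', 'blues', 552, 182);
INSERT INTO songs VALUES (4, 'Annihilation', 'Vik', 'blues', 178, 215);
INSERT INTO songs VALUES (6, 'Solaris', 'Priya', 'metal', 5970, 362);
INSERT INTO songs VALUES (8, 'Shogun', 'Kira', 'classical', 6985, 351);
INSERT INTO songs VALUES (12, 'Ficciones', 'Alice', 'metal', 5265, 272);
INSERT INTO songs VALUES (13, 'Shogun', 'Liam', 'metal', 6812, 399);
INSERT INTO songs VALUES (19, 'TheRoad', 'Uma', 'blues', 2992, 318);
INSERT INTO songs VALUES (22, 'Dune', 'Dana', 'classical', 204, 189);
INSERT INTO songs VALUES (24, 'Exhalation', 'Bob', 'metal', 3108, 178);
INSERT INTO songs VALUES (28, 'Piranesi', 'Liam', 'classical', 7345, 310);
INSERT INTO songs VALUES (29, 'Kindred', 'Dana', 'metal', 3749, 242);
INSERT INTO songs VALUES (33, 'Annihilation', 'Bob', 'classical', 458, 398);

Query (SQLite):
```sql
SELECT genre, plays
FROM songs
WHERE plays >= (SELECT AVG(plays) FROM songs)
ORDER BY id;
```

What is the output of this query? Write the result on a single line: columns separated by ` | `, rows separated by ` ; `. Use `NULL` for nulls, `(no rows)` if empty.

Scalar subquery: AVG(plays) over all songs rows = 3634.833333 (≈; comparison uses full precision).
Keep rows where plays >= that value.

metal | 5970 ; classical | 6985 ; metal | 5265 ; metal | 6812 ; classical | 7345 ; metal | 3749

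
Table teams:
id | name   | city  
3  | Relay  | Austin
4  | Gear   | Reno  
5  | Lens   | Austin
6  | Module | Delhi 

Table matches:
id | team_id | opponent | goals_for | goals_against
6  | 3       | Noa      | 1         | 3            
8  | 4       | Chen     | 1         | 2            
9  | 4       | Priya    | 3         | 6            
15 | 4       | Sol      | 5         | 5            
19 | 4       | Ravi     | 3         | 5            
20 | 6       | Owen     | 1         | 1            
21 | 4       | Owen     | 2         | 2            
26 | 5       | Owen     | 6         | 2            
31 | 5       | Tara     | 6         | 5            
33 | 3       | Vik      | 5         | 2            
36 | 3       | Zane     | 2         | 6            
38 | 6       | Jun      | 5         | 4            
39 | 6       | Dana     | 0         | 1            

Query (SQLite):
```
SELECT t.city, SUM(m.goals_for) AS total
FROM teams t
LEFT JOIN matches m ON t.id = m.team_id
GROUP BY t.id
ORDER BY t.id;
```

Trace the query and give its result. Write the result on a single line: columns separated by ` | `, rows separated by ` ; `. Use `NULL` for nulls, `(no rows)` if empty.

Austin | 8 ; Reno | 14 ; Austin | 12 ; Delhi | 6

LEFT JOIN keeps every teams row; unmatched ones get NULL for matches columns.
Group by teams.id and compute SUM(m.goals_for). SUM over an all-NULL group is NULL.
  3: ids {6, 33, 36} → SUM(m.goals_for)=8
  4: ids {8, 9, 15, 19, 21} → SUM(m.goals_for)=14
  5: ids {26, 31} → SUM(m.goals_for)=12
  6: ids {20, 38, 39} → SUM(m.goals_for)=6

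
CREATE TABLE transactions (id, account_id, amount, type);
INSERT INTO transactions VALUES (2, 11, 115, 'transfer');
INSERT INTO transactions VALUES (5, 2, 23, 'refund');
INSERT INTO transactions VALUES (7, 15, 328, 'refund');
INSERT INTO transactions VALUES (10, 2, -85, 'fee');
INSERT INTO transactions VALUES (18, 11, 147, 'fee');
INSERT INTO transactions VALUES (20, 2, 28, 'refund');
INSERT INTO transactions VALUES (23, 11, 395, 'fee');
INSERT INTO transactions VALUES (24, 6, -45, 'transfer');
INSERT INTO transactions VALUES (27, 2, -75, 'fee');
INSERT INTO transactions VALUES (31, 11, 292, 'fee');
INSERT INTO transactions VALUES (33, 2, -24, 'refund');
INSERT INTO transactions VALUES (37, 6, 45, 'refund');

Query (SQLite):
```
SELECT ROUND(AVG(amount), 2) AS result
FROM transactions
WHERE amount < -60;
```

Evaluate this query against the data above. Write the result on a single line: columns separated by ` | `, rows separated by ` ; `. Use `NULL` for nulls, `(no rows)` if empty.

-80

Rows where amount < -60 → amount values: [-85, -75].
AVG = -160 / 2 (rounded to 2 dp).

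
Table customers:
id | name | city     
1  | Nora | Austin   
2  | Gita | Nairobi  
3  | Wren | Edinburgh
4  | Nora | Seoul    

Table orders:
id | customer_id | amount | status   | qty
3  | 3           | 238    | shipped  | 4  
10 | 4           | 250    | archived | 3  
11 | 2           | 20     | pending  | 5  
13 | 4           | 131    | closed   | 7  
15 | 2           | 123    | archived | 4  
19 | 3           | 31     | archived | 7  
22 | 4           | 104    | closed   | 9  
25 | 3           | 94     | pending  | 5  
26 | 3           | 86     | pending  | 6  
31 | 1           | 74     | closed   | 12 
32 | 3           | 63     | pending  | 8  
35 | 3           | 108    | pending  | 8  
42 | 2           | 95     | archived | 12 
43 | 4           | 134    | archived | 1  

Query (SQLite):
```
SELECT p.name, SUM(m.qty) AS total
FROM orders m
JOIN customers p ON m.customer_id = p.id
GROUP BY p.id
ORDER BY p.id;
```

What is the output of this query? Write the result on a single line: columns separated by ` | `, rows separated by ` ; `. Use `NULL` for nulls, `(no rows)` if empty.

Nora | 12 ; Gita | 21 ; Wren | 38 ; Nora | 20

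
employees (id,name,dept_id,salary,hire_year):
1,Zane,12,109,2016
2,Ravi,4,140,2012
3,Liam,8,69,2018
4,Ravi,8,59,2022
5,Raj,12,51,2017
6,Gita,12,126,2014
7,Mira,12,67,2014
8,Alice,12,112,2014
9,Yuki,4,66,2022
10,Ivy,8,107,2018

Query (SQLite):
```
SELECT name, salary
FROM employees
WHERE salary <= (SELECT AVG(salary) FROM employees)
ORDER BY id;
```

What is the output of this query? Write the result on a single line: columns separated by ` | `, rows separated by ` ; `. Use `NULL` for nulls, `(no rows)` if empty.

Liam | 69 ; Ravi | 59 ; Raj | 51 ; Mira | 67 ; Yuki | 66

Scalar subquery: AVG(salary) over all employees rows = 90.6.
Keep rows where salary <= that value.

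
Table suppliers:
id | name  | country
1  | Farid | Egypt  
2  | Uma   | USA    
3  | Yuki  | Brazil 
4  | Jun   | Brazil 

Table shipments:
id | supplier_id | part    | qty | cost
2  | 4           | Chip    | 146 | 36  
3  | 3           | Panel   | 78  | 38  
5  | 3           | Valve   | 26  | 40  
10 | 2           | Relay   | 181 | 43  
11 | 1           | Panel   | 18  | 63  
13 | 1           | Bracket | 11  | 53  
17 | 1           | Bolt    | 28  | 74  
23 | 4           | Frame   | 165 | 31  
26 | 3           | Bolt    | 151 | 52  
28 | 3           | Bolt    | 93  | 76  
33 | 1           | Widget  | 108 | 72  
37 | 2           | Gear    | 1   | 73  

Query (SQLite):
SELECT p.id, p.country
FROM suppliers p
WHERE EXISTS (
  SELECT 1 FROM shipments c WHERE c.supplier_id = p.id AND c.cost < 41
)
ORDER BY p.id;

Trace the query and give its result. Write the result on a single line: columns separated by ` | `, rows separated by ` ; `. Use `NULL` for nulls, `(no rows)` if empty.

3 | Brazil ; 4 | Brazil

For each suppliers row, check whether any shipments with matching supplier_id has cost < 41.
Keep rows where that is true.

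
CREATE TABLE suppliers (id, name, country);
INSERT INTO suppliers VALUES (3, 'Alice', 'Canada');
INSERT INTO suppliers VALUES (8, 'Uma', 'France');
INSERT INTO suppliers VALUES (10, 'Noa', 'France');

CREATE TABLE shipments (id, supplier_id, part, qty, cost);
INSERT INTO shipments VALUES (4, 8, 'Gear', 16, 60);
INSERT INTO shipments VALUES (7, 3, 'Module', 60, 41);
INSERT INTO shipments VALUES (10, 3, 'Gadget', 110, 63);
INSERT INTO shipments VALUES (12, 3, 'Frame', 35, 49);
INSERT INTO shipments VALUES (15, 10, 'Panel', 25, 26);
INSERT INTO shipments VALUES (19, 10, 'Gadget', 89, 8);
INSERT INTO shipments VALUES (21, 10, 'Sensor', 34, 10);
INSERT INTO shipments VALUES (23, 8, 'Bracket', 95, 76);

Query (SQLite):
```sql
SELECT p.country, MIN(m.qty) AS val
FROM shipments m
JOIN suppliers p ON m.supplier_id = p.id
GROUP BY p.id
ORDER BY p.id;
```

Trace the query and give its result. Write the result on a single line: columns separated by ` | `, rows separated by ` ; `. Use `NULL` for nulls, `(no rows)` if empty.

Canada | 35 ; France | 16 ; France | 25

Join each shipments row to its suppliers via supplier_id.
Group joined rows by suppliers.id; compute MIN(m.qty) per group.
  3: ids {7, 10, 12} → MIN(m.qty)=35
  8: ids {4, 23} → MIN(m.qty)=16
  10: ids {15, 19, 21} → MIN(m.qty)=25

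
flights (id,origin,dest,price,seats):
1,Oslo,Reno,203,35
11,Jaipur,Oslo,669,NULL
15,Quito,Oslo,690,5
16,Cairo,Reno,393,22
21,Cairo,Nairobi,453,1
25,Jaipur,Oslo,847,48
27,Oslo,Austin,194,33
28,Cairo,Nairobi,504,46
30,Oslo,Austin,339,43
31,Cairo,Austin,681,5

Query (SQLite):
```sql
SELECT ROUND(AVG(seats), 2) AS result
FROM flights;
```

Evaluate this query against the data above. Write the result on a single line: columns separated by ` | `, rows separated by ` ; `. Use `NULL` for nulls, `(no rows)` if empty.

All seats values: [35, NULL, 5, 22, 1, 48, 33, 46, 43, 5].
AVG = 238 / 9 (rounded to 2 dp).

26.44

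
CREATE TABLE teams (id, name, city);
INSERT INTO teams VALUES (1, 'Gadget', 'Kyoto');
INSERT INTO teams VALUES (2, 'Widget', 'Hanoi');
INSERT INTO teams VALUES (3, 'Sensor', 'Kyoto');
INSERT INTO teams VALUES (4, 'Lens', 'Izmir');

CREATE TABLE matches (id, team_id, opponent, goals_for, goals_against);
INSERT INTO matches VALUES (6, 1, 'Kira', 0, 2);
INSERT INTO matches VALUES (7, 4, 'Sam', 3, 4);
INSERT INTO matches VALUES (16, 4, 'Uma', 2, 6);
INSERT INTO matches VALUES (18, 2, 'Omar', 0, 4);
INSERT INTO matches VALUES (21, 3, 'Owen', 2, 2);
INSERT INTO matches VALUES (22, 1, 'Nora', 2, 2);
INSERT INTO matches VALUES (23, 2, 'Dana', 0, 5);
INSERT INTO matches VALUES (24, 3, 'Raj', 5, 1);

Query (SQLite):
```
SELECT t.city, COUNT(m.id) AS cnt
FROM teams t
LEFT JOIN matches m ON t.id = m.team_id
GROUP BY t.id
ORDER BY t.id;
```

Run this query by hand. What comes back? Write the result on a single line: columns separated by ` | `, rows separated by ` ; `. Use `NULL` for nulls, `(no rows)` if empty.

LEFT JOIN keeps every teams row; unmatched ones get NULL for matches columns.
Group by teams.id and compute COUNT(m.id). COUNT(col) of an all-NULL group is 0.
  1: ids {6, 22} → COUNT(m.id)=2
  2: ids {18, 23} → COUNT(m.id)=2
  3: ids {21, 24} → COUNT(m.id)=2
  4: ids {7, 16} → COUNT(m.id)=2

Kyoto | 2 ; Hanoi | 2 ; Kyoto | 2 ; Izmir | 2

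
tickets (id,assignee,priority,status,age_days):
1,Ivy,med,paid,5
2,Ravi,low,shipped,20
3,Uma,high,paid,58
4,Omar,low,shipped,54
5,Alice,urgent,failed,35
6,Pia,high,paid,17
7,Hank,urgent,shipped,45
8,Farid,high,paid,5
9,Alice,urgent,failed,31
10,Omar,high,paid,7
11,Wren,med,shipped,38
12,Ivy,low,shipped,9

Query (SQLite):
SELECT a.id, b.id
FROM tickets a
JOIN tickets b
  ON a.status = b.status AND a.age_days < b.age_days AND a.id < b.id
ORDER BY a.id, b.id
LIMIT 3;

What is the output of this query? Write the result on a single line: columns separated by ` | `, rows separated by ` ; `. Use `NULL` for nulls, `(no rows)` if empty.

Pairs (a,b) with same status, a.age_days < b.age_days, a.id < b.id.
status groups: failed:{5,9} paid:{1,3,6,8,10} shipped:{2,4,7,11,12}
Ordered by (a.id, b.id); first 3.

1 | 3 ; 1 | 6 ; 1 | 10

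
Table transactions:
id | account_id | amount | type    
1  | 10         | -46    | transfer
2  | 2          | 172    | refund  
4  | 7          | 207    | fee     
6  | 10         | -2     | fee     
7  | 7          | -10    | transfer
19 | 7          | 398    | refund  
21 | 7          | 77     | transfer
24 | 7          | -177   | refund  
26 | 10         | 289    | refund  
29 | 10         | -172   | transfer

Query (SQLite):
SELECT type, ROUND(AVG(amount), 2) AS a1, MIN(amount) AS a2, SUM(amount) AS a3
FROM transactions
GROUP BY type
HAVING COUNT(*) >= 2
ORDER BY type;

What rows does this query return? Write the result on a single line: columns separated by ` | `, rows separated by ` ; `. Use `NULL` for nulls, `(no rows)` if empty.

fee | 102.5 | -2 | 205 ; refund | 170.5 | -177 | 682 ; transfer | -37.75 | -172 | -151

Group transactions by type.
Per group compute: ROUND(AVG(amount), 2), MIN(amount), SUM(amount).
HAVING: drop groups with fewer than 2 rows.
  fee: ids {4, 6} → ROUND(AVG(amount), 2)=102.5, MIN(amount)=-2, SUM(amount)=205
  refund: ids {2, 19, 24, 26} → ROUND(AVG(amount), 2)=170.5, MIN(amount)=-177, SUM(amount)=682
  transfer: ids {1, 7, 21, 29} → ROUND(AVG(amount), 2)=-37.75, MIN(amount)=-172, SUM(amount)=-151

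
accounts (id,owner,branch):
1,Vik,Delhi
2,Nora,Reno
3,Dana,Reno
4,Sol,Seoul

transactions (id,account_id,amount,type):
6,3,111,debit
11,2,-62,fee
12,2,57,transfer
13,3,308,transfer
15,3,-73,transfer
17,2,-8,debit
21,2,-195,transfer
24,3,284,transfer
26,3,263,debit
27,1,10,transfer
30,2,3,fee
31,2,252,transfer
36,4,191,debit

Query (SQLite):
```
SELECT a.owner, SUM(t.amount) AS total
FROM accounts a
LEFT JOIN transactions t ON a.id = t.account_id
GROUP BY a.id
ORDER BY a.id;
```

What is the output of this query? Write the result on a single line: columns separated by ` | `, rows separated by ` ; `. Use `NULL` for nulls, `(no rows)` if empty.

LEFT JOIN keeps every accounts row; unmatched ones get NULL for transactions columns.
Group by accounts.id and compute SUM(t.amount). SUM over an all-NULL group is NULL.
  1: ids {27} → SUM(t.amount)=10
  2: ids {11, 12, 17, 21, 30, 31} → SUM(t.amount)=47
  3: ids {6, 13, 15, 24, 26} → SUM(t.amount)=893
  4: ids {36} → SUM(t.amount)=191

Vik | 10 ; Nora | 47 ; Dana | 893 ; Sol | 191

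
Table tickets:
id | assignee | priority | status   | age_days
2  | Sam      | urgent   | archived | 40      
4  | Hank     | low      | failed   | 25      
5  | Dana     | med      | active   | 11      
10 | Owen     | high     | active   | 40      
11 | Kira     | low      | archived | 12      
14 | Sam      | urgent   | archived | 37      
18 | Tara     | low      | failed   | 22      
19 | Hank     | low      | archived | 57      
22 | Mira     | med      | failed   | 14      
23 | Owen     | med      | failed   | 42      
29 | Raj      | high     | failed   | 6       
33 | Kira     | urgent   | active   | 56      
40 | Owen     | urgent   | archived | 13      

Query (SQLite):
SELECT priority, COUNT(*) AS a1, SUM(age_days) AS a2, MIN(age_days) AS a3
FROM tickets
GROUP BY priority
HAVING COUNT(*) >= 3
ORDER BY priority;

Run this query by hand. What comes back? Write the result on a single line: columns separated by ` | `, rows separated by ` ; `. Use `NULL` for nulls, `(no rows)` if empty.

low | 4 | 116 | 12 ; med | 3 | 67 | 11 ; urgent | 4 | 146 | 13

Group tickets by priority.
Per group compute: COUNT(*), SUM(age_days), MIN(age_days).
HAVING: drop groups with fewer than 3 rows.
  high: ids {10, 29} → COUNT(*)=2, SUM(age_days)=46, MIN(age_days)=6
  low: ids {4, 11, 18, 19} → COUNT(*)=4, SUM(age_days)=116, MIN(age_days)=12
  med: ids {5, 22, 23} → COUNT(*)=3, SUM(age_days)=67, MIN(age_days)=11
  urgent: ids {2, 14, 33, 40} → COUNT(*)=4, SUM(age_days)=146, MIN(age_days)=13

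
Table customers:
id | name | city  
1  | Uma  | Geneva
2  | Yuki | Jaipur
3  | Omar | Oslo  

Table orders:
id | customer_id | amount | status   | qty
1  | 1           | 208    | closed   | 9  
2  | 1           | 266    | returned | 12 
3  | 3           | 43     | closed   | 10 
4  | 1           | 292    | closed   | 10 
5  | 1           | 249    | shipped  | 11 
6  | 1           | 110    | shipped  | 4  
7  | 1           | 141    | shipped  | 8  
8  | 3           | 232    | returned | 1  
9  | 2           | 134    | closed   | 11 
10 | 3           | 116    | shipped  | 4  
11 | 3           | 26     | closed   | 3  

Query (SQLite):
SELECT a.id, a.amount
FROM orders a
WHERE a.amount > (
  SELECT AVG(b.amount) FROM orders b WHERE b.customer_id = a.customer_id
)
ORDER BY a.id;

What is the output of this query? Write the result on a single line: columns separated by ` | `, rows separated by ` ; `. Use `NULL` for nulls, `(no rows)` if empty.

2 | 266 ; 4 | 292 ; 5 | 249 ; 8 | 232 ; 10 | 116

For each orders row a, compute AVG(amount) over rows sharing a.customer_id.
Keep row a if a.amount > that per-group AVG.
  customer_id=1: AVG(amount) = 211.0
  customer_id=2: AVG(amount) = 134.0
  customer_id=3: AVG(amount) = 104.25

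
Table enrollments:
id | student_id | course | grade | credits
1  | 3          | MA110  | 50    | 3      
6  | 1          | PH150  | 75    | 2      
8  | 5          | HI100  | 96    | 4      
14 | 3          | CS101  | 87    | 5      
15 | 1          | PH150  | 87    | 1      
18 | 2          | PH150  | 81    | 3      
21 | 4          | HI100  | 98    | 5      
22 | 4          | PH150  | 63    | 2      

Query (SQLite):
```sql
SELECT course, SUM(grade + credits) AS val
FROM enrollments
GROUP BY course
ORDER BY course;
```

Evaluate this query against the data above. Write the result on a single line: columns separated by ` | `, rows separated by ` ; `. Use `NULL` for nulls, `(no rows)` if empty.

For each row compute grade + credits.
Group by course; take SUM of the expression per group.
  CS101: ids {14} → SUM(grade + credits)=92
  HI100: ids {8, 21} → SUM(grade + credits)=203
  MA110: ids {1} → SUM(grade + credits)=53
  PH150: ids {6, 15, 18, 22} → SUM(grade + credits)=314

CS101 | 92 ; HI100 | 203 ; MA110 | 53 ; PH150 | 314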